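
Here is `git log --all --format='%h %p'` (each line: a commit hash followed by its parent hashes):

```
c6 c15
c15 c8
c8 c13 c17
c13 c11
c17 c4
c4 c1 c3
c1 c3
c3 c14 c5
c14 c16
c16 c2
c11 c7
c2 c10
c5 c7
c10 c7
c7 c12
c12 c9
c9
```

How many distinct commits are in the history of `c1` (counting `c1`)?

10

Walking parent pointers from c1: reachable set = {c1, c10, c12, c14, c16, c2, c3, c5, c7, c9}.
That is 10 commits.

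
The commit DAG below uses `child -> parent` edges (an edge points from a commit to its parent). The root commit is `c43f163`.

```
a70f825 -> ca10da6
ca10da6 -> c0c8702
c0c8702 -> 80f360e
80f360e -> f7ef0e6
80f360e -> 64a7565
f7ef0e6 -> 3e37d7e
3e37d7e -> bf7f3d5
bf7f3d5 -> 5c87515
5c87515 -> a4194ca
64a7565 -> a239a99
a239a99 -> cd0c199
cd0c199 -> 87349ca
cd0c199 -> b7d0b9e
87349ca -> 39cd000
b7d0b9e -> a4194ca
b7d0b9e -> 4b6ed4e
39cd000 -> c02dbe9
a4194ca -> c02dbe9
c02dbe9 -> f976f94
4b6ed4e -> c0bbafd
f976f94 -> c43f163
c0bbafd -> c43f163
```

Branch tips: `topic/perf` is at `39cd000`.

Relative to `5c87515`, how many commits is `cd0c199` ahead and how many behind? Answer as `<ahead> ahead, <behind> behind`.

6 ahead, 1 behind

Reachable from cd0c199: {39cd000, 4b6ed4e, 87349ca, a4194ca, b7d0b9e, c02dbe9, c0bbafd, c43f163, cd0c199, f976f94}.
Reachable from 5c87515: {5c87515, a4194ca, c02dbe9, c43f163, f976f94}.
Only in cd0c199's history (ahead): {39cd000, 4b6ed4e, 87349ca, b7d0b9e, c0bbafd, cd0c199} — 6.
Only in 5c87515's history (behind): {5c87515} — 1.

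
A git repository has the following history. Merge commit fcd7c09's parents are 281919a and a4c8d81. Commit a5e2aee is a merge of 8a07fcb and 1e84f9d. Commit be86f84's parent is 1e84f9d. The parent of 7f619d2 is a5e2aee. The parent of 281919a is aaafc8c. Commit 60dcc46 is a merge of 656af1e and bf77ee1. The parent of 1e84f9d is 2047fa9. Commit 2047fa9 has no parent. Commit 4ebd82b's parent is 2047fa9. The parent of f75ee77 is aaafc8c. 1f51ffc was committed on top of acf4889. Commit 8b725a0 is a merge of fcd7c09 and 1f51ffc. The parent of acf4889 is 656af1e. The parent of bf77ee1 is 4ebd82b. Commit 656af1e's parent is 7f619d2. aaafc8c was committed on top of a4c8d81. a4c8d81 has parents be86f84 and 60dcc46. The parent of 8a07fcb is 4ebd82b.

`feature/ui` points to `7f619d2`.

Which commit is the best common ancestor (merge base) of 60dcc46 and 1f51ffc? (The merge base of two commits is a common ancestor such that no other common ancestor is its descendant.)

656af1e

Ancestors of 60dcc46: {1e84f9d, 2047fa9, 4ebd82b, 60dcc46, 656af1e, 7f619d2, 8a07fcb, a5e2aee, bf77ee1}.
Ancestors of 1f51ffc: {1e84f9d, 1f51ffc, 2047fa9, 4ebd82b, 656af1e, 7f619d2, 8a07fcb, a5e2aee, acf4889}.
Common ancestors: {1e84f9d, 2047fa9, 4ebd82b, 656af1e, 7f619d2, 8a07fcb, a5e2aee}.
Among these, 656af1e is not an ancestor of any other common ancestor — it is the merge base.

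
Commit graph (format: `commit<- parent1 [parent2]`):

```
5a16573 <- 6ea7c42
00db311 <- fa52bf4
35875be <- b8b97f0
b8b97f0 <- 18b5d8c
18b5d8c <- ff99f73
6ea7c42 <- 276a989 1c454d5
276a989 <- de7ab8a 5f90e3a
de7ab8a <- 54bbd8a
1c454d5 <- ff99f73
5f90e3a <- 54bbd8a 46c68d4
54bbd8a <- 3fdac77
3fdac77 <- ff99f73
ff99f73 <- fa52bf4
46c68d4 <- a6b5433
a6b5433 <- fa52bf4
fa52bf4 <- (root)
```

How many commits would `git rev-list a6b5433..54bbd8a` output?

3

Reachable from 54bbd8a: {3fdac77, 54bbd8a, fa52bf4, ff99f73}.
Reachable from a6b5433: {a6b5433, fa52bf4}.
In 54bbd8a's history but not a6b5433's: {3fdac77, 54bbd8a, ff99f73} — 3 commits.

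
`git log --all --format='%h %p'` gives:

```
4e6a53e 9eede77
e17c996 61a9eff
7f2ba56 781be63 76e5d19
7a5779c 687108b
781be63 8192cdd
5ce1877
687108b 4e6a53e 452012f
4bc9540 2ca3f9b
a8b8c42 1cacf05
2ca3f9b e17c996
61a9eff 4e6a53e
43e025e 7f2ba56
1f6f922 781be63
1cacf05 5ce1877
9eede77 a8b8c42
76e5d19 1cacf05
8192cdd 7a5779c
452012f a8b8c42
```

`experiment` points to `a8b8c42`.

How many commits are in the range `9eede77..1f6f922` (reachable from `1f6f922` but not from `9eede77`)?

7

Reachable from 1f6f922: {1cacf05, 1f6f922, 452012f, 4e6a53e, 5ce1877, 687108b, 781be63, 7a5779c, 8192cdd, 9eede77, a8b8c42}.
Reachable from 9eede77: {1cacf05, 5ce1877, 9eede77, a8b8c42}.
In 1f6f922's history but not 9eede77's: {1f6f922, 452012f, 4e6a53e, 687108b, 781be63, 7a5779c, 8192cdd} — 7 commits.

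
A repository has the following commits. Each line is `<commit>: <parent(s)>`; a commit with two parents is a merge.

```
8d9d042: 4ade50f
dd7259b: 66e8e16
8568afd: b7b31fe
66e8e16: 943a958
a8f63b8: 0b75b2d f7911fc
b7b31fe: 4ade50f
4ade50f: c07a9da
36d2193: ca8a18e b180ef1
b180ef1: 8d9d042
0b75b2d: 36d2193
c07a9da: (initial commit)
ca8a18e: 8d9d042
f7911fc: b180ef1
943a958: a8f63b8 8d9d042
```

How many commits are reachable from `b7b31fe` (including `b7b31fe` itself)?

Walking parent pointers from b7b31fe: reachable set = {4ade50f, b7b31fe, c07a9da}.
That is 3 commits.

3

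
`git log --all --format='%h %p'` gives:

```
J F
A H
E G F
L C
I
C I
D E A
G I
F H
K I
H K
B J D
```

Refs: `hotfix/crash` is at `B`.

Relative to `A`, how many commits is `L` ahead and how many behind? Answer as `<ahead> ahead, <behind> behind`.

2 ahead, 3 behind

Reachable from L: {C, I, L}.
Reachable from A: {A, H, I, K}.
Only in L's history (ahead): {C, L} — 2.
Only in A's history (behind): {A, H, K} — 3.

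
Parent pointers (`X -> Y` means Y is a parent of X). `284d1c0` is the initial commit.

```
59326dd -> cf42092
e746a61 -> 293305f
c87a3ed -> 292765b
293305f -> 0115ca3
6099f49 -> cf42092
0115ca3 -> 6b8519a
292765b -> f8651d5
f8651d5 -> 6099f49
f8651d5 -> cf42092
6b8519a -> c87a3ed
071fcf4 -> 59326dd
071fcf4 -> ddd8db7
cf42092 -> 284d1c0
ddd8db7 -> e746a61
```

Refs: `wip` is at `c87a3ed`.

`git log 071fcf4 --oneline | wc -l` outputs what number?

Walking parent pointers from 071fcf4: reachable set = {0115ca3, 071fcf4, 284d1c0, 292765b, 293305f, 59326dd, 6099f49, 6b8519a, c87a3ed, cf42092, ddd8db7, e746a61, f8651d5}.
That is 13 commits.

13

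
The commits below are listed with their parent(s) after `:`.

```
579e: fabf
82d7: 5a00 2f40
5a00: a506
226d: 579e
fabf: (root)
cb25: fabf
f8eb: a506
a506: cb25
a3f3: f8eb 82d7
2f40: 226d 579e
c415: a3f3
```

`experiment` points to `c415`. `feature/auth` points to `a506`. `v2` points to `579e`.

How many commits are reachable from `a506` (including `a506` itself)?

Walking parent pointers from a506: reachable set = {a506, cb25, fabf}.
That is 3 commits.

3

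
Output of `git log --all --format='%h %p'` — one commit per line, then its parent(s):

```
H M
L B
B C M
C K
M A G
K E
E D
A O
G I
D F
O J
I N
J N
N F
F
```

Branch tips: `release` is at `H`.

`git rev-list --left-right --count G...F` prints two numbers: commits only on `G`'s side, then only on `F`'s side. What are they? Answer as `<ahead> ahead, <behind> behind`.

Reachable from G: {F, G, I, N}.
Reachable from F: {F}.
Only in G's history (ahead): {G, I, N} — 3.
Only in F's history (behind): {} — 0.

3 ahead, 0 behind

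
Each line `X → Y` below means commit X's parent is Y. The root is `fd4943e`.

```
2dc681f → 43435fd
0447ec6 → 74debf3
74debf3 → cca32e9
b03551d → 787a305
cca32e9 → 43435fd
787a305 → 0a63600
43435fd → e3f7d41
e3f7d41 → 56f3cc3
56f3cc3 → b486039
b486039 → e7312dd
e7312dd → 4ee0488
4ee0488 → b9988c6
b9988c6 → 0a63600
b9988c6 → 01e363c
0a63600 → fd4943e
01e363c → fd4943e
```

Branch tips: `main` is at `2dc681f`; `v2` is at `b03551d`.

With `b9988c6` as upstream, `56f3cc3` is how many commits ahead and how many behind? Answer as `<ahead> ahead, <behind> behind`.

Reachable from 56f3cc3: {01e363c, 0a63600, 4ee0488, 56f3cc3, b486039, b9988c6, e7312dd, fd4943e}.
Reachable from b9988c6: {01e363c, 0a63600, b9988c6, fd4943e}.
Only in 56f3cc3's history (ahead): {4ee0488, 56f3cc3, b486039, e7312dd} — 4.
Only in b9988c6's history (behind): {} — 0.

4 ahead, 0 behind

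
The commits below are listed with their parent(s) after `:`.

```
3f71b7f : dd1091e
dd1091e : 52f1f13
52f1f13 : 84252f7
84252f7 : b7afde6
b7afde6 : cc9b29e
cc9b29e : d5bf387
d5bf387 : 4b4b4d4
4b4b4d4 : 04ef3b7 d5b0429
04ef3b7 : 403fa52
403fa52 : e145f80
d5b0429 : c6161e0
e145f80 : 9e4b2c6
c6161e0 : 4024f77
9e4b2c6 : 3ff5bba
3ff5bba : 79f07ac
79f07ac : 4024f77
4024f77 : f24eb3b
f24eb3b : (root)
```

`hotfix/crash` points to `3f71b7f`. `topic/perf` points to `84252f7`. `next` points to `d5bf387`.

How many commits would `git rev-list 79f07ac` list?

Walking parent pointers from 79f07ac: reachable set = {4024f77, 79f07ac, f24eb3b}.
That is 3 commits.

3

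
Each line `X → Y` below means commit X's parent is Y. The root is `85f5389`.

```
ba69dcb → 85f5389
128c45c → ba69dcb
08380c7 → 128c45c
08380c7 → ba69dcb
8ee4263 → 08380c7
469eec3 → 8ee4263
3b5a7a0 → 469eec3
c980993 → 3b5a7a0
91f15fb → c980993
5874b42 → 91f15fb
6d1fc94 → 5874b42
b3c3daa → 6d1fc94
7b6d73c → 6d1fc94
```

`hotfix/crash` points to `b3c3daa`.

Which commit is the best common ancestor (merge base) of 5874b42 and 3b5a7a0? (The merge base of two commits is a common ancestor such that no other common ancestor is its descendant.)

Ancestors of 5874b42: {08380c7, 128c45c, 3b5a7a0, 469eec3, 5874b42, 85f5389, 8ee4263, 91f15fb, ba69dcb, c980993}.
Ancestors of 3b5a7a0: {08380c7, 128c45c, 3b5a7a0, 469eec3, 85f5389, 8ee4263, ba69dcb}.
Common ancestors: {08380c7, 128c45c, 3b5a7a0, 469eec3, 85f5389, 8ee4263, ba69dcb}.
Among these, 3b5a7a0 is not an ancestor of any other common ancestor — it is the merge base.

3b5a7a0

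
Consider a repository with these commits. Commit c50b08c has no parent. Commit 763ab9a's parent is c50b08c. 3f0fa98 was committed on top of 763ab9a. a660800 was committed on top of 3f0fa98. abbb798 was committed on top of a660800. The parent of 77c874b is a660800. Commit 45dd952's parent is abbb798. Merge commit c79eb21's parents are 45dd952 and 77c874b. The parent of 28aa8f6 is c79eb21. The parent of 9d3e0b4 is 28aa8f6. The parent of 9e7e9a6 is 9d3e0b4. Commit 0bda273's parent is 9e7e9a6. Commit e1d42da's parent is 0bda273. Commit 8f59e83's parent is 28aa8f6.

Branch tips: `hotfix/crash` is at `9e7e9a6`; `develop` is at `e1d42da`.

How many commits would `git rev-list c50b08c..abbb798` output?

Reachable from abbb798: {3f0fa98, 763ab9a, a660800, abbb798, c50b08c}.
Reachable from c50b08c: {c50b08c}.
In abbb798's history but not c50b08c's: {3f0fa98, 763ab9a, a660800, abbb798} — 4 commits.

4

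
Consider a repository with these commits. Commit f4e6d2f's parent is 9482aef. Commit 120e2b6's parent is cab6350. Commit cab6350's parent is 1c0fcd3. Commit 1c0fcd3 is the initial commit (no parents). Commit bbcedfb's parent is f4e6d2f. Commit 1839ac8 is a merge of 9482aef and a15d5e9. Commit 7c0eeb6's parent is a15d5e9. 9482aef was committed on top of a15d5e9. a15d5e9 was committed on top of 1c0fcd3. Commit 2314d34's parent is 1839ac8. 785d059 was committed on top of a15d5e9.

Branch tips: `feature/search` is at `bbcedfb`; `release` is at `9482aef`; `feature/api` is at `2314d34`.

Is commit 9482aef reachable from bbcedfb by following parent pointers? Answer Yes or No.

Ancestors of bbcedfb (commits reachable by following parents): {1c0fcd3, 9482aef, a15d5e9, bbcedfb, f4e6d2f}.
9482aef is in that set, so it is an ancestor of bbcedfb.

Yes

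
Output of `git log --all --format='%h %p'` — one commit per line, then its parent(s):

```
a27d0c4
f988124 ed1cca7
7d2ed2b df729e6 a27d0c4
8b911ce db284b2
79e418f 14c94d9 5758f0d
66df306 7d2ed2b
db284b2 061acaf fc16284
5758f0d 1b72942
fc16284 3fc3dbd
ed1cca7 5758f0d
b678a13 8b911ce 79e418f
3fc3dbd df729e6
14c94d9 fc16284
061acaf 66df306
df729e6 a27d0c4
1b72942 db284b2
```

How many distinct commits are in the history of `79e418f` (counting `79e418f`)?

Walking parent pointers from 79e418f: reachable set = {061acaf, 14c94d9, 1b72942, 3fc3dbd, 5758f0d, 66df306, 79e418f, 7d2ed2b, a27d0c4, db284b2, df729e6, fc16284}.
That is 12 commits.

12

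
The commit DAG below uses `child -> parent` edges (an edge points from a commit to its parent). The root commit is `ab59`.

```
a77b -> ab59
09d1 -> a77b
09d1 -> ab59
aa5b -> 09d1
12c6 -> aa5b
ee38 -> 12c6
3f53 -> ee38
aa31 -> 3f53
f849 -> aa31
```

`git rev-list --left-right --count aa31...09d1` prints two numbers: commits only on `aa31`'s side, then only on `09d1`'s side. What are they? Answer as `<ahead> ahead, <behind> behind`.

Reachable from aa31: {09d1, 12c6, 3f53, a77b, aa31, aa5b, ab59, ee38}.
Reachable from 09d1: {09d1, a77b, ab59}.
Only in aa31's history (ahead): {12c6, 3f53, aa31, aa5b, ee38} — 5.
Only in 09d1's history (behind): {} — 0.

5 ahead, 0 behind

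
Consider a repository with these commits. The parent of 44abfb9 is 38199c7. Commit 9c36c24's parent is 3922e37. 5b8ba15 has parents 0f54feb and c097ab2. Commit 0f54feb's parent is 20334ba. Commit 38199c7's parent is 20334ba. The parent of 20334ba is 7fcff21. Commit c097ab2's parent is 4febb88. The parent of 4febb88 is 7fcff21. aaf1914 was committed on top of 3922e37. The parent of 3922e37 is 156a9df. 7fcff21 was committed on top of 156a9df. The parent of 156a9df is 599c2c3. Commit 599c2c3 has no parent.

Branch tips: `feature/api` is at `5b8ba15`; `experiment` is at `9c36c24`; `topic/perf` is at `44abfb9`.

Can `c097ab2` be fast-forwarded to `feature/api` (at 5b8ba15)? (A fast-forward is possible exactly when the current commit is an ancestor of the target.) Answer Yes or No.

Yes

A fast-forward from c097ab2 to 5b8ba15 is possible iff c097ab2 is an ancestor of 5b8ba15.
Ancestors of 5b8ba15: {0f54feb, 156a9df, 20334ba, 4febb88, 599c2c3, 5b8ba15, 7fcff21, c097ab2}.
c097ab2 is among them, so fast-forward is possible.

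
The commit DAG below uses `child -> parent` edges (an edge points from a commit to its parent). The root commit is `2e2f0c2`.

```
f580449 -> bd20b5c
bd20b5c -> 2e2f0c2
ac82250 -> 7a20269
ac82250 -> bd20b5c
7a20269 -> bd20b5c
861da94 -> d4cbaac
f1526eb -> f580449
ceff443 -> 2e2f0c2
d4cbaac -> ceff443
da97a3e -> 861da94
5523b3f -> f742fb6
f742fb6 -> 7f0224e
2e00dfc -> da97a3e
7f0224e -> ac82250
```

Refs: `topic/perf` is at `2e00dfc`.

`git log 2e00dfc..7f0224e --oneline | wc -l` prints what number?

4

Reachable from 7f0224e: {2e2f0c2, 7a20269, 7f0224e, ac82250, bd20b5c}.
Reachable from 2e00dfc: {2e00dfc, 2e2f0c2, 861da94, ceff443, d4cbaac, da97a3e}.
In 7f0224e's history but not 2e00dfc's: {7a20269, 7f0224e, ac82250, bd20b5c} — 4 commits.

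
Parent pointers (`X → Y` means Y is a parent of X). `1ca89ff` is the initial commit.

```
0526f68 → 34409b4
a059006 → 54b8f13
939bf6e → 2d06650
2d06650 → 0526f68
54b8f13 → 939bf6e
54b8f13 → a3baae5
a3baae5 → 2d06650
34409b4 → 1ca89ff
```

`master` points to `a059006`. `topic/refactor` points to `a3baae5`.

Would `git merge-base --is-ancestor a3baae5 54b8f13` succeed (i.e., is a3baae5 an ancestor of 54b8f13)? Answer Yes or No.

Ancestors of 54b8f13 (commits reachable by following parents): {0526f68, 1ca89ff, 2d06650, 34409b4, 54b8f13, 939bf6e, a3baae5}.
a3baae5 is in that set, so it is an ancestor of 54b8f13.

Yes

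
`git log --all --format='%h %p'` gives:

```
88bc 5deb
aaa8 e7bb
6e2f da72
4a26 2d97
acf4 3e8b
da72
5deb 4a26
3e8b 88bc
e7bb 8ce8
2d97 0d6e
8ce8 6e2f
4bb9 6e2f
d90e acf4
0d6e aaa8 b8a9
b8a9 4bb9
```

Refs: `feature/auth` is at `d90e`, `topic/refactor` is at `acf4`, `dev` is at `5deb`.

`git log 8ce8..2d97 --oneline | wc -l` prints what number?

6

Reachable from 2d97: {0d6e, 2d97, 4bb9, 6e2f, 8ce8, aaa8, b8a9, da72, e7bb}.
Reachable from 8ce8: {6e2f, 8ce8, da72}.
In 2d97's history but not 8ce8's: {0d6e, 2d97, 4bb9, aaa8, b8a9, e7bb} — 6 commits.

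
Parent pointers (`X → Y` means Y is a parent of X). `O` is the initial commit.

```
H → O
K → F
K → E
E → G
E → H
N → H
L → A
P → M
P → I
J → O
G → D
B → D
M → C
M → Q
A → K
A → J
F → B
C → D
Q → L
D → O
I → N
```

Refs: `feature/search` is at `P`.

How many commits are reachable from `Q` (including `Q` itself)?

12

Walking parent pointers from Q: reachable set = {A, B, D, E, F, G, H, J, K, L, O, Q}.
That is 12 commits.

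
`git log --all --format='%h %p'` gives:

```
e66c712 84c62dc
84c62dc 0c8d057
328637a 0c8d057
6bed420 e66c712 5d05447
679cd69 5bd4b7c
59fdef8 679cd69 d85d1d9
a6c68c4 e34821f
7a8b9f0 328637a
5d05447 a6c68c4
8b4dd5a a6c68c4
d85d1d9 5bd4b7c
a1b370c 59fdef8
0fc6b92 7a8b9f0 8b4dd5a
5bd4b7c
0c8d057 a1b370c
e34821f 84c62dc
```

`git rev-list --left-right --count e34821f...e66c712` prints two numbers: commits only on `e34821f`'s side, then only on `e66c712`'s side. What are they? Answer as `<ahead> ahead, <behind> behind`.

Reachable from e34821f: {0c8d057, 59fdef8, 5bd4b7c, 679cd69, 84c62dc, a1b370c, d85d1d9, e34821f}.
Reachable from e66c712: {0c8d057, 59fdef8, 5bd4b7c, 679cd69, 84c62dc, a1b370c, d85d1d9, e66c712}.
Only in e34821f's history (ahead): {e34821f} — 1.
Only in e66c712's history (behind): {e66c712} — 1.

1 ahead, 1 behind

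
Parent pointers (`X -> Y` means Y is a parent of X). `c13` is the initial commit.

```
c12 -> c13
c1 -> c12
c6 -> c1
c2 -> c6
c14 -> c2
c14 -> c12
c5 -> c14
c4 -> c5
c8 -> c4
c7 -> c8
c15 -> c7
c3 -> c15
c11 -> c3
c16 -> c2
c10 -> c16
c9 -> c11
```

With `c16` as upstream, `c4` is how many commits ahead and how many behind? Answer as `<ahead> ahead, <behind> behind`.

3 ahead, 1 behind

Reachable from c4: {c1, c12, c13, c14, c2, c4, c5, c6}.
Reachable from c16: {c1, c12, c13, c16, c2, c6}.
Only in c4's history (ahead): {c14, c4, c5} — 3.
Only in c16's history (behind): {c16} — 1.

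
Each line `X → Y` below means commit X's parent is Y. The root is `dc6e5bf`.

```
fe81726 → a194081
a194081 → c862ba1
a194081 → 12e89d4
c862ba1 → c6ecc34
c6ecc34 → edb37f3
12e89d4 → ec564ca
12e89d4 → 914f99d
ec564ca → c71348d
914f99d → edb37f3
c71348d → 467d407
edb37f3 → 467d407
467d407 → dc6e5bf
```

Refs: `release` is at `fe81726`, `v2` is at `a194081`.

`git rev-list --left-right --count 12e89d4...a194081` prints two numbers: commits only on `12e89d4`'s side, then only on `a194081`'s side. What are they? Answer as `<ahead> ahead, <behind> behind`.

Reachable from 12e89d4: {12e89d4, 467d407, 914f99d, c71348d, dc6e5bf, ec564ca, edb37f3}.
Reachable from a194081: {12e89d4, 467d407, 914f99d, a194081, c6ecc34, c71348d, c862ba1, dc6e5bf, ec564ca, edb37f3}.
Only in 12e89d4's history (ahead): {} — 0.
Only in a194081's history (behind): {a194081, c6ecc34, c862ba1} — 3.

0 ahead, 3 behind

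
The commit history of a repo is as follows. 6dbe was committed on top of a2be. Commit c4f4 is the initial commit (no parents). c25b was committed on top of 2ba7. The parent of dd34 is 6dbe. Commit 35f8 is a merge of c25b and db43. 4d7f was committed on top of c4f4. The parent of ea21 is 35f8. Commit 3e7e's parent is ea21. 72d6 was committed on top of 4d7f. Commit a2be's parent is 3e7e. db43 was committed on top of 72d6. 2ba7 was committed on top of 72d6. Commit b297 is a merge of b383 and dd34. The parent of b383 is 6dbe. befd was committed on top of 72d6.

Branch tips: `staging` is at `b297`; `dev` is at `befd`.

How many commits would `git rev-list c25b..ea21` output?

3

Reachable from ea21: {2ba7, 35f8, 4d7f, 72d6, c25b, c4f4, db43, ea21}.
Reachable from c25b: {2ba7, 4d7f, 72d6, c25b, c4f4}.
In ea21's history but not c25b's: {35f8, db43, ea21} — 3 commits.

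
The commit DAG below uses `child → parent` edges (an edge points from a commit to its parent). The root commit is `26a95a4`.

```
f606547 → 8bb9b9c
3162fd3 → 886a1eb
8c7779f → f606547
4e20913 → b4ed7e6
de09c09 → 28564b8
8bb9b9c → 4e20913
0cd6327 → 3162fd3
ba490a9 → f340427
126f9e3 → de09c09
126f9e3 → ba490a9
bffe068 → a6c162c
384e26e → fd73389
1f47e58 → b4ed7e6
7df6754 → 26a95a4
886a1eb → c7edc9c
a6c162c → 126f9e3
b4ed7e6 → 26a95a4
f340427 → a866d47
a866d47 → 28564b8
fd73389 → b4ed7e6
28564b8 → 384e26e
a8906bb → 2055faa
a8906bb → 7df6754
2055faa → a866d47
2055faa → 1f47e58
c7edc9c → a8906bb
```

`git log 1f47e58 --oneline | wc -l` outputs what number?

3

Walking parent pointers from 1f47e58: reachable set = {1f47e58, 26a95a4, b4ed7e6}.
That is 3 commits.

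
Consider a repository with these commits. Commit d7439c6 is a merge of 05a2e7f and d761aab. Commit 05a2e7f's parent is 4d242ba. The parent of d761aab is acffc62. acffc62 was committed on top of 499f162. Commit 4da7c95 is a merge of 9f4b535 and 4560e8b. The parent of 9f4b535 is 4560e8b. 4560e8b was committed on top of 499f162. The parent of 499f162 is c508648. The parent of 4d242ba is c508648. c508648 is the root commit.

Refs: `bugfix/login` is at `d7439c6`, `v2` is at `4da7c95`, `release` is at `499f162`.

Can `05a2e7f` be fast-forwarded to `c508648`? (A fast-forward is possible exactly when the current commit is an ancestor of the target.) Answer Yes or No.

A fast-forward from 05a2e7f to c508648 is possible iff 05a2e7f is an ancestor of c508648.
Ancestors of c508648: {c508648}.
05a2e7f is not among them, so fast-forward is not possible.

No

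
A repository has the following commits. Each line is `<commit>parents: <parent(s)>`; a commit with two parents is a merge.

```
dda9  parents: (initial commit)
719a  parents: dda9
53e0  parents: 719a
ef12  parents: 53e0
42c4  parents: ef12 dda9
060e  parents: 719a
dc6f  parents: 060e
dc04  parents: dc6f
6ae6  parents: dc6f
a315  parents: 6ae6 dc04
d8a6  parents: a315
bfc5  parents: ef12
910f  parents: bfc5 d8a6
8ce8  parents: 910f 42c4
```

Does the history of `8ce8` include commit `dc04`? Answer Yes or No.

Yes

Ancestors of 8ce8 (commits reachable by following parents): {060e, 42c4, 53e0, 6ae6, 719a, 8ce8, 910f, a315, bfc5, d8a6, dc04, dc6f, dda9, ef12}.
dc04 is in that set, so it is an ancestor of 8ce8.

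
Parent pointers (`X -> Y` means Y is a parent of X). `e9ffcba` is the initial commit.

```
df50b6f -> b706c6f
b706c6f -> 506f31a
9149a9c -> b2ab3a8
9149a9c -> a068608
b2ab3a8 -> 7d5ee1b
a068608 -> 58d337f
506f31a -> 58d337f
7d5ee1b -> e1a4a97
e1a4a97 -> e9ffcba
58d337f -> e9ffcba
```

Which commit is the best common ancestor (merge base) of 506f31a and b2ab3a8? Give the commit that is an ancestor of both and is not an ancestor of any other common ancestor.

Ancestors of 506f31a: {506f31a, 58d337f, e9ffcba}.
Ancestors of b2ab3a8: {7d5ee1b, b2ab3a8, e1a4a97, e9ffcba}.
Common ancestors: {e9ffcba}.
The only common ancestor is e9ffcba, so it is the merge base.

e9ffcba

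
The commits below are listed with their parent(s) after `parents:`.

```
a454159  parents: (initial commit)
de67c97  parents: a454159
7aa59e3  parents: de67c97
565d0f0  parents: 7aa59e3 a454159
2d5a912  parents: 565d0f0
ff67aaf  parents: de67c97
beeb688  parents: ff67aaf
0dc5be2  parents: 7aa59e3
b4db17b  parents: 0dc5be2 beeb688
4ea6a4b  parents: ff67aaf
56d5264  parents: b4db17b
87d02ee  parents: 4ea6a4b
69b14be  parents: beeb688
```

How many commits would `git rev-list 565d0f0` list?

Walking parent pointers from 565d0f0: reachable set = {565d0f0, 7aa59e3, a454159, de67c97}.
That is 4 commits.

4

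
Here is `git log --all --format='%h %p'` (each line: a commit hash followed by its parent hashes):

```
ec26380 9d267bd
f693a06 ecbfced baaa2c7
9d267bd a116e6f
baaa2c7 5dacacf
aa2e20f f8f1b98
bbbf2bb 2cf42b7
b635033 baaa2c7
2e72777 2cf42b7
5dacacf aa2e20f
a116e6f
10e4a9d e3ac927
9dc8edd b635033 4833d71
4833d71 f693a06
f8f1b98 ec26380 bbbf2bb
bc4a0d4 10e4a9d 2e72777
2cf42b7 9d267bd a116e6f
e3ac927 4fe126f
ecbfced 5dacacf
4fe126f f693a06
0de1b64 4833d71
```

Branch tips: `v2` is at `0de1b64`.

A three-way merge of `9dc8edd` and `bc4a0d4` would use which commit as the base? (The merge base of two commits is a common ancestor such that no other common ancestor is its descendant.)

Ancestors of 9dc8edd: {2cf42b7, 4833d71, 5dacacf, 9d267bd, 9dc8edd, a116e6f, aa2e20f, b635033, baaa2c7, bbbf2bb, ec26380, ecbfced, f693a06, f8f1b98}.
Ancestors of bc4a0d4: {10e4a9d, 2cf42b7, 2e72777, 4fe126f, 5dacacf, 9d267bd, a116e6f, aa2e20f, baaa2c7, bbbf2bb, bc4a0d4, e3ac927, ec26380, ecbfced, f693a06, f8f1b98}.
Common ancestors: {2cf42b7, 5dacacf, 9d267bd, a116e6f, aa2e20f, baaa2c7, bbbf2bb, ec26380, ecbfced, f693a06, f8f1b98}.
Among these, f693a06 is not an ancestor of any other common ancestor — it is the merge base.

f693a06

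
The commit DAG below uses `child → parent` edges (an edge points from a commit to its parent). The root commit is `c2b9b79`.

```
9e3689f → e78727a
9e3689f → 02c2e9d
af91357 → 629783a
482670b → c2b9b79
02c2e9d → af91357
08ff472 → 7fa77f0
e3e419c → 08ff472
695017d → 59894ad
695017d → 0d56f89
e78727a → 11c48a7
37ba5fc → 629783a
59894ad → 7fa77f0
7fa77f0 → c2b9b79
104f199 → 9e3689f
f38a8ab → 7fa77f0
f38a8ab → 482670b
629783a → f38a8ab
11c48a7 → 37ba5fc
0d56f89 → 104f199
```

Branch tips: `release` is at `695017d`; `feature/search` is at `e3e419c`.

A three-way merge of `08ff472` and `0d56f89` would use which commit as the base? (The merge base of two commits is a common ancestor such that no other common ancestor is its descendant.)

Ancestors of 08ff472: {08ff472, 7fa77f0, c2b9b79}.
Ancestors of 0d56f89: {02c2e9d, 0d56f89, 104f199, 11c48a7, 37ba5fc, 482670b, 629783a, 7fa77f0, 9e3689f, af91357, c2b9b79, e78727a, f38a8ab}.
Common ancestors: {7fa77f0, c2b9b79}.
Among these, 7fa77f0 is not an ancestor of any other common ancestor — it is the merge base.

7fa77f0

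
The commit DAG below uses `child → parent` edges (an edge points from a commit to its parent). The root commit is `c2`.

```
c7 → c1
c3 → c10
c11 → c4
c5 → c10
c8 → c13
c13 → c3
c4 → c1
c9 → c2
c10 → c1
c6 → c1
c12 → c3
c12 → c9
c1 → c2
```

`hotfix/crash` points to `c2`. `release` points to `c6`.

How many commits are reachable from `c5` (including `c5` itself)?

4

Walking parent pointers from c5: reachable set = {c1, c10, c2, c5}.
That is 4 commits.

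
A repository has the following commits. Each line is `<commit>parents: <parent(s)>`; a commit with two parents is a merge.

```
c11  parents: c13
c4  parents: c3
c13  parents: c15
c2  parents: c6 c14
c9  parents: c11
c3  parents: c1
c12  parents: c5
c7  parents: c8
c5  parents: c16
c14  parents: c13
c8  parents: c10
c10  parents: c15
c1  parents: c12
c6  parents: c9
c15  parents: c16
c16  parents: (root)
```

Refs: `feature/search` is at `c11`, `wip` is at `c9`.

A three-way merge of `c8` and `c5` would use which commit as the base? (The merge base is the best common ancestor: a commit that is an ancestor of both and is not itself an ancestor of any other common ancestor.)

Ancestors of c8: {c10, c15, c16, c8}.
Ancestors of c5: {c16, c5}.
Common ancestors: {c16}.
The only common ancestor is c16, so it is the merge base.

c16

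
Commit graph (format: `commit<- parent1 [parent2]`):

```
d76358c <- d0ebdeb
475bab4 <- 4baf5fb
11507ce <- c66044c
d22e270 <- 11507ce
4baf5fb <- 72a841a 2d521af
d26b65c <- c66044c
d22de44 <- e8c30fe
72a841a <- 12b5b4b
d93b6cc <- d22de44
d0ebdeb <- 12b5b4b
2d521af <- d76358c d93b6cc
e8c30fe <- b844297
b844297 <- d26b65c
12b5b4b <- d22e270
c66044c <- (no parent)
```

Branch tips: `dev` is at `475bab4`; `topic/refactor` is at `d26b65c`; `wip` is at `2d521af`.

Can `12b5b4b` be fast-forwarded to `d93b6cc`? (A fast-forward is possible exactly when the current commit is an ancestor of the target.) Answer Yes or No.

No

A fast-forward from 12b5b4b to d93b6cc is possible iff 12b5b4b is an ancestor of d93b6cc.
Ancestors of d93b6cc: {b844297, c66044c, d22de44, d26b65c, d93b6cc, e8c30fe}.
12b5b4b is not among them, so fast-forward is not possible.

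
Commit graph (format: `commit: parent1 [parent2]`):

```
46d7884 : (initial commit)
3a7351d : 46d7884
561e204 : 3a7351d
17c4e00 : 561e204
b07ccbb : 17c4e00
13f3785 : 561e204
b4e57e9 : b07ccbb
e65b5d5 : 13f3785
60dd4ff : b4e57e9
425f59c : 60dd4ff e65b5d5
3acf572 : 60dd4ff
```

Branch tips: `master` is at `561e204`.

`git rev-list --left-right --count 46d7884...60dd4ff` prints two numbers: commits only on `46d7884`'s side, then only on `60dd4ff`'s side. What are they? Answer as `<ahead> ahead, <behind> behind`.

0 ahead, 6 behind

Reachable from 46d7884: {46d7884}.
Reachable from 60dd4ff: {17c4e00, 3a7351d, 46d7884, 561e204, 60dd4ff, b07ccbb, b4e57e9}.
Only in 46d7884's history (ahead): {} — 0.
Only in 60dd4ff's history (behind): {17c4e00, 3a7351d, 561e204, 60dd4ff, b07ccbb, b4e57e9} — 6.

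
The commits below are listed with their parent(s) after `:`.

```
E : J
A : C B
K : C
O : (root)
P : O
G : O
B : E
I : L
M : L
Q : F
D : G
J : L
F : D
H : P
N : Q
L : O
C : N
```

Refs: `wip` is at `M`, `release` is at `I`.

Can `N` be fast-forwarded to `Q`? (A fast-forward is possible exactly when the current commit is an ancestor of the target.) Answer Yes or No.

No

A fast-forward from N to Q is possible iff N is an ancestor of Q.
Ancestors of Q: {D, F, G, O, Q}.
N is not among them, so fast-forward is not possible.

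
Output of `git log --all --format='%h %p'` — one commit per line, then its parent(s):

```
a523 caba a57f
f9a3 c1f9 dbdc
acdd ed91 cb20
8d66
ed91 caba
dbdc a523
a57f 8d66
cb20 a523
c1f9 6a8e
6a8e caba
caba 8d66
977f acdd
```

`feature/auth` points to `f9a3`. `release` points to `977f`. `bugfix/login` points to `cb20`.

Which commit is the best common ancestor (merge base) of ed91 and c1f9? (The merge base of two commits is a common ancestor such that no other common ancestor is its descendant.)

Ancestors of ed91: {8d66, caba, ed91}.
Ancestors of c1f9: {6a8e, 8d66, c1f9, caba}.
Common ancestors: {8d66, caba}.
Among these, caba is not an ancestor of any other common ancestor — it is the merge base.

caba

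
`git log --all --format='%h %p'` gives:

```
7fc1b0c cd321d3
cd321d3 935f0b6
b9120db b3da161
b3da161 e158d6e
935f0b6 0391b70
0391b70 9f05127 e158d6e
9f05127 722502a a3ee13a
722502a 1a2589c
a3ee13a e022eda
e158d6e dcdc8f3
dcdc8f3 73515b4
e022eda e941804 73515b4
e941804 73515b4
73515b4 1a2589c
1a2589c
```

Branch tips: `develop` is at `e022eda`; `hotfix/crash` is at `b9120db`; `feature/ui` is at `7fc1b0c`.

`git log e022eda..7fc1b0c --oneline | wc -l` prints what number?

Reachable from 7fc1b0c: {0391b70, 1a2589c, 722502a, 73515b4, 7fc1b0c, 935f0b6, 9f05127, a3ee13a, cd321d3, dcdc8f3, e022eda, e158d6e, e941804}.
Reachable from e022eda: {1a2589c, 73515b4, e022eda, e941804}.
In 7fc1b0c's history but not e022eda's: {0391b70, 722502a, 7fc1b0c, 935f0b6, 9f05127, a3ee13a, cd321d3, dcdc8f3, e158d6e} — 9 commits.

9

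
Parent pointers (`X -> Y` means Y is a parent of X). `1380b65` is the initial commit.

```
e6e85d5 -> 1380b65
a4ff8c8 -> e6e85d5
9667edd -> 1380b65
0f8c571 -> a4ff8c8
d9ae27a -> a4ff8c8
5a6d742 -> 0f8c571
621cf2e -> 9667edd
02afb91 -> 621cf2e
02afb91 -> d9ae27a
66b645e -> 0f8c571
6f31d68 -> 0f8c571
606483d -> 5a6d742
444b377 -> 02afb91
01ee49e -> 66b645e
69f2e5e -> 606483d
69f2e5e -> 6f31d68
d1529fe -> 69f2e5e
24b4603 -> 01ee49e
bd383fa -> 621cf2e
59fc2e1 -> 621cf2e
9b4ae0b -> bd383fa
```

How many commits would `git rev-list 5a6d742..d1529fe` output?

Reachable from d1529fe: {0f8c571, 1380b65, 5a6d742, 606483d, 69f2e5e, 6f31d68, a4ff8c8, d1529fe, e6e85d5}.
Reachable from 5a6d742: {0f8c571, 1380b65, 5a6d742, a4ff8c8, e6e85d5}.
In d1529fe's history but not 5a6d742's: {606483d, 69f2e5e, 6f31d68, d1529fe} — 4 commits.

4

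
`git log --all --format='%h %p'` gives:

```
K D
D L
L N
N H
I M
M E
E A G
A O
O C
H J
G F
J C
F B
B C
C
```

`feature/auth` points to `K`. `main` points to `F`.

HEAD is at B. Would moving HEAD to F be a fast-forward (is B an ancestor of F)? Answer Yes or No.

Yes

A fast-forward from B to F is possible iff B is an ancestor of F.
Ancestors of F: {B, C, F}.
B is among them, so fast-forward is possible.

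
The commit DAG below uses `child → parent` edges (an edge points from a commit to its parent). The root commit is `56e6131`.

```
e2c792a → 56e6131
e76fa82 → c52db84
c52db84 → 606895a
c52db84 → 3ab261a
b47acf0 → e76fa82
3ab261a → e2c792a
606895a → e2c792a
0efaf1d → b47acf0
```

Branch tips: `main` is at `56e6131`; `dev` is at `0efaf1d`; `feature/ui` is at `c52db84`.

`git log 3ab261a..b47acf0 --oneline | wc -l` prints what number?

4

Reachable from b47acf0: {3ab261a, 56e6131, 606895a, b47acf0, c52db84, e2c792a, e76fa82}.
Reachable from 3ab261a: {3ab261a, 56e6131, e2c792a}.
In b47acf0's history but not 3ab261a's: {606895a, b47acf0, c52db84, e76fa82} — 4 commits.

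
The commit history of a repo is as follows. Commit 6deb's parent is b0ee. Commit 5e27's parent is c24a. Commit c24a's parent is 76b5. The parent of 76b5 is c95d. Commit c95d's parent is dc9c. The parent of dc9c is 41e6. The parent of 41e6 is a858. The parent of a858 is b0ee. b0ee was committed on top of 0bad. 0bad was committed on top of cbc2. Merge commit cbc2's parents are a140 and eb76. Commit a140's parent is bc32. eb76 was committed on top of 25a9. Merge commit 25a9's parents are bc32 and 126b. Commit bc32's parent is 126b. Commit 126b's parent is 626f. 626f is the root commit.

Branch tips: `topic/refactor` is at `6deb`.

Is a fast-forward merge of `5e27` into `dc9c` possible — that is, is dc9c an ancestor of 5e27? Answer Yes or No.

Yes

A fast-forward from dc9c to 5e27 is possible iff dc9c is an ancestor of 5e27.
Ancestors of 5e27: {0bad, 126b, 25a9, 41e6, 5e27, 626f, 76b5, a140, a858, b0ee, bc32, c24a, c95d, cbc2, dc9c, eb76}.
dc9c is among them, so fast-forward is possible.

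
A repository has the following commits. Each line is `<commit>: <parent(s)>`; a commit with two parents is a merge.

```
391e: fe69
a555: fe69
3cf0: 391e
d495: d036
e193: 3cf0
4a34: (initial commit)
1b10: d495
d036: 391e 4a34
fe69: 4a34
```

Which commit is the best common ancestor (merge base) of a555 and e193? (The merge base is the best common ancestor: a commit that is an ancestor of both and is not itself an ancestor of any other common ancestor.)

Ancestors of a555: {4a34, a555, fe69}.
Ancestors of e193: {391e, 3cf0, 4a34, e193, fe69}.
Common ancestors: {4a34, fe69}.
Among these, fe69 is not an ancestor of any other common ancestor — it is the merge base.

fe69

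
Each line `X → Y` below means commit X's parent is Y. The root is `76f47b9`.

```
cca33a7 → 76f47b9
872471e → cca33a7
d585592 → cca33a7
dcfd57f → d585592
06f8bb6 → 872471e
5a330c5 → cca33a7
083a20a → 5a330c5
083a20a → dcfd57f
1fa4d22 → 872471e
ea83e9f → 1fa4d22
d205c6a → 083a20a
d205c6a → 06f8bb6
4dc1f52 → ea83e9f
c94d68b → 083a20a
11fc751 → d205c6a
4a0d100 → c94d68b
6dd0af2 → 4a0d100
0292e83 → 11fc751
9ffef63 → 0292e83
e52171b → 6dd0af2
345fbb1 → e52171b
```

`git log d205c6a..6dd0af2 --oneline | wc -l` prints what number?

3

Reachable from 6dd0af2: {083a20a, 4a0d100, 5a330c5, 6dd0af2, 76f47b9, c94d68b, cca33a7, d585592, dcfd57f}.
Reachable from d205c6a: {06f8bb6, 083a20a, 5a330c5, 76f47b9, 872471e, cca33a7, d205c6a, d585592, dcfd57f}.
In 6dd0af2's history but not d205c6a's: {4a0d100, 6dd0af2, c94d68b} — 3 commits.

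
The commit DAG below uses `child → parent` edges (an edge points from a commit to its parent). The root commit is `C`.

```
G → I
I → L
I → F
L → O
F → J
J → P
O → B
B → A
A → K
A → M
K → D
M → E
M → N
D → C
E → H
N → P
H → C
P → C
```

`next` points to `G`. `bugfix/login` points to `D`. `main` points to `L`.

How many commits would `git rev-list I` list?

15

Walking parent pointers from I: reachable set = {A, B, C, D, E, F, H, I, J, K, L, M, N, O, P}.
That is 15 commits.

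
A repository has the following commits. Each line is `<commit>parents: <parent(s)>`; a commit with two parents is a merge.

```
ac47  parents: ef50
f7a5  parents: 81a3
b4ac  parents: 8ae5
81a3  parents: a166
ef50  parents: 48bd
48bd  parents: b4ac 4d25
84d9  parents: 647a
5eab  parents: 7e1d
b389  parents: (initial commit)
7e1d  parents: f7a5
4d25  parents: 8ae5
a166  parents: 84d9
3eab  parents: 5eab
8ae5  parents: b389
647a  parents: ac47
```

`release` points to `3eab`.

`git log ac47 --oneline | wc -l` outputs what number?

7

Walking parent pointers from ac47: reachable set = {48bd, 4d25, 8ae5, ac47, b389, b4ac, ef50}.
That is 7 commits.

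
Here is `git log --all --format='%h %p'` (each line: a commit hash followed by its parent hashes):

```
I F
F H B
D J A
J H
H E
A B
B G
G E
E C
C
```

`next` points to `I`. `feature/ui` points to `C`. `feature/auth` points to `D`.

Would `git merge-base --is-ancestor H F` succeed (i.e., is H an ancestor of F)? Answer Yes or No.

Ancestors of F (commits reachable by following parents): {B, C, E, F, G, H}.
H is in that set, so it is an ancestor of F.

Yes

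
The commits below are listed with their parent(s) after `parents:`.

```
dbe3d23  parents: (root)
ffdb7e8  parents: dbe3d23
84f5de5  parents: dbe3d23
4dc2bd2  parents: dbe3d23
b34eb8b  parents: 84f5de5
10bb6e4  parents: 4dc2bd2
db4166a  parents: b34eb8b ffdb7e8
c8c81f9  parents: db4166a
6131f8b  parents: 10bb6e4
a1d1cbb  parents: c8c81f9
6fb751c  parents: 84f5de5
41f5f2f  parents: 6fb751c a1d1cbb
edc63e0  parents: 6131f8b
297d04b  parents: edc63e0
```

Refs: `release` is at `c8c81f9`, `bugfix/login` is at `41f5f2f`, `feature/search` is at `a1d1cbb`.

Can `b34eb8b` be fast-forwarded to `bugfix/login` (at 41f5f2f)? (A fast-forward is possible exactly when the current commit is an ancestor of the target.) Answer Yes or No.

A fast-forward from b34eb8b to 41f5f2f is possible iff b34eb8b is an ancestor of 41f5f2f.
Ancestors of 41f5f2f: {41f5f2f, 6fb751c, 84f5de5, a1d1cbb, b34eb8b, c8c81f9, db4166a, dbe3d23, ffdb7e8}.
b34eb8b is among them, so fast-forward is possible.

Yes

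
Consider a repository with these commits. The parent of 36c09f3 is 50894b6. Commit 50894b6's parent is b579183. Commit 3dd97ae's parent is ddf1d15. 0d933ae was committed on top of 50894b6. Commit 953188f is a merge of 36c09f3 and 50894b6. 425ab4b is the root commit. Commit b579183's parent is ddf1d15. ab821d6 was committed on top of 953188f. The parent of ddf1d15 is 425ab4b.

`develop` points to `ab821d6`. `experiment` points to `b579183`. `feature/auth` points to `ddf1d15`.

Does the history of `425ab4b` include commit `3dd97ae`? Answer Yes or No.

No

Ancestors of 425ab4b: {425ab4b}.
3dd97ae is not in that set, so it is not an ancestor of 425ab4b.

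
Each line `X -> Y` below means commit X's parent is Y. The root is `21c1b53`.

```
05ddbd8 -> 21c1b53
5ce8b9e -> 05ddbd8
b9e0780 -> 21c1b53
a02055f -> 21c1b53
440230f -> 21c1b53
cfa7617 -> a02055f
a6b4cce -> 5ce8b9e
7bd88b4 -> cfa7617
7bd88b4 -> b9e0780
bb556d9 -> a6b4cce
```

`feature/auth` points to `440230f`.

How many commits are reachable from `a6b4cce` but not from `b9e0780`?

3

Reachable from a6b4cce: {05ddbd8, 21c1b53, 5ce8b9e, a6b4cce}.
Reachable from b9e0780: {21c1b53, b9e0780}.
In a6b4cce's history but not b9e0780's: {05ddbd8, 5ce8b9e, a6b4cce} — 3 commits.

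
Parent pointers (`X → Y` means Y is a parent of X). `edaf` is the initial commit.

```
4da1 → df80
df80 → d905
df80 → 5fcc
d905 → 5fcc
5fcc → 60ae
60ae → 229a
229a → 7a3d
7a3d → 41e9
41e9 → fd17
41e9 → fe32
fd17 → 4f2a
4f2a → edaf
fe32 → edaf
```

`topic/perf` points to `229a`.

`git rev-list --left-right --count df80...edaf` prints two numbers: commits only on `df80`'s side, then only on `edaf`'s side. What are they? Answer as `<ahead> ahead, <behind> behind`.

Reachable from df80: {229a, 41e9, 4f2a, 5fcc, 60ae, 7a3d, d905, df80, edaf, fd17, fe32}.
Reachable from edaf: {edaf}.
Only in df80's history (ahead): {229a, 41e9, 4f2a, 5fcc, 60ae, 7a3d, d905, df80, fd17, fe32} — 10.
Only in edaf's history (behind): {} — 0.

10 ahead, 0 behind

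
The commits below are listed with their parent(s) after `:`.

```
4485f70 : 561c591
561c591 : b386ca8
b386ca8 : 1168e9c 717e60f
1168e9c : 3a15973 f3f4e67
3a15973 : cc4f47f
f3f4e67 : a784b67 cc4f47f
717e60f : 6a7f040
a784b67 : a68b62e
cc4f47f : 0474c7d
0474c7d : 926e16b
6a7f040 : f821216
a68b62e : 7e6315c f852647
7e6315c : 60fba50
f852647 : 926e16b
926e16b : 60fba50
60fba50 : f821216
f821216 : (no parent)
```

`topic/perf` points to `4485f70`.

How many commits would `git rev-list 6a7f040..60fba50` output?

1

Reachable from 60fba50: {60fba50, f821216}.
Reachable from 6a7f040: {6a7f040, f821216}.
In 60fba50's history but not 6a7f040's: {60fba50} — 1 commit.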